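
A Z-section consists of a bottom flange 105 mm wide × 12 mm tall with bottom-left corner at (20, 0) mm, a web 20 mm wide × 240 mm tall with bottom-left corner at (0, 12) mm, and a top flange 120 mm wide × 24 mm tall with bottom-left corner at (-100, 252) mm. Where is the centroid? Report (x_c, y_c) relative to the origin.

x_c = 2.70 mm, y_c = 156.77 mm

bottom flange: A = 105 × 12 = 1260.00, centroid at (72.50, 6.00).
web: A = 20 × 240 = 4800.00, centroid at (10.00, 132.00).
top flange: A = 120 × 24 = 2880.00, centroid at (-40.00, 264.00).
ΣA = 8940.00 mm²
ΣAx_c = (1260.00)(72.50) + (4800.00)(10.00) + (2880.00)(-40.00) = 24150.00 mm³
ΣAy_c = (1260.00)(6.00) + (4800.00)(132.00) + (2880.00)(264.00) = 1401480.00 mm³
x_c = 24150.00 / 8940.00 = 2.70 mm
y_c = 1401480.00 / 8940.00 = 156.77 mm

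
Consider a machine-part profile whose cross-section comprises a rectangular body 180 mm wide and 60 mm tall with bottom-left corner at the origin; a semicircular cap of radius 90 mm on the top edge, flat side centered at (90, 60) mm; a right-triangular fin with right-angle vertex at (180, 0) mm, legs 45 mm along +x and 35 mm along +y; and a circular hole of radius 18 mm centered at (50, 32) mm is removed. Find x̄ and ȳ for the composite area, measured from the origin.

rectangular body: A = 180 × 60 = 10800.00, centroid at (90.00, 30.00).
semicircular top: A = ½π·90² = 12723.45, centroid at (90.00, 98.20).
triangular fin: A = ½·45·35 = 787.50, centroid at (195.00, 11.67).
hole: A = −π·18² = -1017.88, centroid at (50.00, 32.00).
ΣA = 23293.07 mm², ΣAx̄ = 2219779.22 mm³, ΣAȳ = 1550022.48 mm³.
x̄ = 2219779.22/23293.07 = 95.30 mm; ȳ = 1550022.48/23293.07 = 66.54 mm.

x̄ = 95.30 mm, ȳ = 66.54 mm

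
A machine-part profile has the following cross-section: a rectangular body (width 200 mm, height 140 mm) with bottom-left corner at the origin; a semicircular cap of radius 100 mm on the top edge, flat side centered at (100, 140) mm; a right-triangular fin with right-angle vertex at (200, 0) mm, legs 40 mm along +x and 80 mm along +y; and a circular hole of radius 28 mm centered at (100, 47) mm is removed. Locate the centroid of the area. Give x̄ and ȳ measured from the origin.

x̄ = 104.23 mm, ȳ = 110.93 mm

Part | A | x̄ᵢ | ȳᵢ | A·x̄ᵢ | A·ȳᵢ
rectangular body | 28000.00 | 100.00 | 70.00 | 2800000.00 | 1960000.00
semicircular top | 15707.96 | 100.00 | 182.44 | 1570796.33 | 2865781.52
triangular fin | 1600.00 | 213.33 | 26.67 | 341333.33 | 42666.67
hole | -2463.01 | 100.00 | 47.00 | -246300.86 | -115761.41
Σ | 42844.95 |  |  | 4465828.80 | 4752686.78
x̄ = 4465828.80 / 42844.95 = 104.23 mm
ȳ = 4752686.78 / 42844.95 = 110.93 mm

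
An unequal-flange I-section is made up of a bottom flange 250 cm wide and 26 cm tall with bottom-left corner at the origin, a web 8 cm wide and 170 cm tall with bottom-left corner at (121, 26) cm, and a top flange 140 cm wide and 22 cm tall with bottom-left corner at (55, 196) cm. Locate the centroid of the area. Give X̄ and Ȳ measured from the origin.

Part | A | x̄ᵢ | ȳᵢ | A·x̄ᵢ | A·ȳᵢ
bottom flange | 6500.00 | 125.00 | 13.00 | 812500.00 | 84500.00
web | 1360.00 | 125.00 | 111.00 | 170000.00 | 150960.00
top flange | 3080.00 | 125.00 | 207.00 | 385000.00 | 637560.00
Σ | 10940.00 |  |  | 1367500.00 | 873020.00
X̄ = 1367500.00 / 10940.00 = 125.00 cm
Ȳ = 873020.00 / 10940.00 = 79.80 cm

X̄ = 125.00 cm, Ȳ = 79.80 cm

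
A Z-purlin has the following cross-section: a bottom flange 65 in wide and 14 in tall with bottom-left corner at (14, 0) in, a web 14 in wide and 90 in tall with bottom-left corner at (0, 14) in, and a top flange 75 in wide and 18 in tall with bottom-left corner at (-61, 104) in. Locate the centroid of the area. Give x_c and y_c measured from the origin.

Part | A | x̄ᵢ | ȳᵢ | A·x̄ᵢ | A·ȳᵢ
bottom flange | 910.00 | 46.50 | 7.00 | 42315.00 | 6370.00
web | 1260.00 | 7.00 | 59.00 | 8820.00 | 74340.00
top flange | 1350.00 | -23.50 | 113.00 | -31725.00 | 152550.00
Σ | 3520.00 |  |  | 19410.00 | 233260.00
x_c = 19410.00 / 3520.00 = 5.51 in
y_c = 233260.00 / 3520.00 = 66.27 in

x_c = 5.51 in, y_c = 66.27 in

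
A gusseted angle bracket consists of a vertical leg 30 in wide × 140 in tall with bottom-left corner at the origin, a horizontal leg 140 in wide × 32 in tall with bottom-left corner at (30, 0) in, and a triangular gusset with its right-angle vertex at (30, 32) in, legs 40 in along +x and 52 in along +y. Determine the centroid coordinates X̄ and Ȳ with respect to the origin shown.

vertical leg: A = 30 × 140 = 4200.00, centroid at (15.00, 70.00).
horizontal leg: A = 140 × 32 = 4480.00, centroid at (100.00, 16.00).
gusset: A = ½·40·52 = 1040.00, centroid at (43.33, 49.33).
ΣA = 9720.00 in²
ΣAX̄ = (4200.00)(15.00) + (4480.00)(100.00) + (1040.00)(43.33) = 556066.67 in³
ΣAȲ = (4200.00)(70.00) + (4480.00)(16.00) + (1040.00)(49.33) = 416986.67 in³
X̄ = 556066.67 / 9720.00 = 57.21 in
Ȳ = 416986.67 / 9720.00 = 42.90 in

X̄ = 57.21 in, Ȳ = 42.90 in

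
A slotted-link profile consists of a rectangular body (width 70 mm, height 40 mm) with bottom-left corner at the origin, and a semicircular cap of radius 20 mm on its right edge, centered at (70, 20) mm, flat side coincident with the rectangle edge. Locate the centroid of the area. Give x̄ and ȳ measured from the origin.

x̄ = 42.97 mm, ȳ = 20.00 mm

Part | A | x̄ᵢ | ȳᵢ | A·x̄ᵢ | A·ȳᵢ
rectangular body | 2800.00 | 35.00 | 20.00 | 98000.00 | 56000.00
semicircular end | 628.32 | 78.49 | 20.00 | 49315.63 | 12566.37
Σ | 3428.32 |  |  | 147315.63 | 68566.37
x̄ = 147315.63 / 3428.32 = 42.97 mm
ȳ = 68566.37 / 3428.32 = 20.00 mm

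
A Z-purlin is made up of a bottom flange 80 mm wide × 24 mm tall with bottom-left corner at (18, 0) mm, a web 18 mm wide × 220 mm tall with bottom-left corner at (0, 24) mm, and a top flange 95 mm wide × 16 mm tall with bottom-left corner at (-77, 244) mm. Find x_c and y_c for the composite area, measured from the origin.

bottom flange: A = 80 × 24 = 1920.00, centroid at (58.00, 12.00).
web: A = 18 × 220 = 3960.00, centroid at (9.00, 134.00).
top flange: A = 95 × 16 = 1520.00, centroid at (-29.50, 252.00).
ΣA = 7400.00 mm², ΣAx_c = 102160.00 mm³, ΣAy_c = 936720.00 mm³.
x_c = 102160.00/7400.00 = 13.81 mm; y_c = 936720.00/7400.00 = 126.58 mm.

x_c = 13.81 mm, y_c = 126.58 mm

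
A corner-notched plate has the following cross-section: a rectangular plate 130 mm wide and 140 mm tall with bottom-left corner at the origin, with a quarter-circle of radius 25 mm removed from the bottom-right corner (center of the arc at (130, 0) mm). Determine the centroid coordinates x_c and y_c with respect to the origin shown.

x_c = 63.49 mm, y_c = 71.65 mm

Part | A | x̄ᵢ | ȳᵢ | A·x̄ᵢ | A·ȳᵢ
plate | 18200.00 | 65.00 | 70.00 | 1183000.00 | 1274000.00
removed quarter-circle | -490.87 | 119.39 | 10.61 | -58605.27 | -5208.33
Σ | 17709.13 |  |  | 1124394.73 | 1268791.67
x_c = 1124394.73 / 17709.13 = 63.49 mm
y_c = 1268791.67 / 17709.13 = 71.65 mm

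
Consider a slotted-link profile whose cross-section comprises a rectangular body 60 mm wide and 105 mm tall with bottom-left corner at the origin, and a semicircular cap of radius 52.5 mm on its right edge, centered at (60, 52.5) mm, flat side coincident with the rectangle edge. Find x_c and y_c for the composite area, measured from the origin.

x_c = 51.29 mm, y_c = 52.50 mm

Part | A | x̄ᵢ | ȳᵢ | A·x̄ᵢ | A·ȳᵢ
rectangular body | 6300.00 | 30.00 | 52.50 | 189000.00 | 330750.00
semicircular end | 4329.51 | 82.28 | 52.50 | 356239.19 | 227299.14
Σ | 10629.51 |  |  | 545239.19 | 558049.14
x_c = 545239.19 / 10629.51 = 51.29 mm
y_c = 558049.14 / 10629.51 = 52.50 mm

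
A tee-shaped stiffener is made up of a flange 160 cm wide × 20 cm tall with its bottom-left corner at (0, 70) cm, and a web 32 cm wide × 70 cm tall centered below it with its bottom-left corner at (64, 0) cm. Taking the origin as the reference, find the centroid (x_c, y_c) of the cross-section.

web: A = 32 × 70 = 2240.00, centroid at (80.00, 35.00).
flange: A = 160 × 20 = 3200.00, centroid at (80.00, 80.00).
ΣA = 5440.00 cm²
ΣAx_c = (2240.00)(80.00) + (3200.00)(80.00) = 435200.00 cm³
ΣAy_c = (2240.00)(35.00) + (3200.00)(80.00) = 334400.00 cm³
x_c = 435200.00 / 5440.00 = 80.00 cm
y_c = 334400.00 / 5440.00 = 61.47 cm

x_c = 80.00 cm, y_c = 61.47 cm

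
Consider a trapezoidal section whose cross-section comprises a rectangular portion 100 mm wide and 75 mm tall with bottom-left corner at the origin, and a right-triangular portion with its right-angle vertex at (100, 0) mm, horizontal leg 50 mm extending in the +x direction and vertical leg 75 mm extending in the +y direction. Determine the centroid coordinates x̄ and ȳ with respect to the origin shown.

Part | A | x̄ᵢ | ȳᵢ | A·x̄ᵢ | A·ȳᵢ
rectangular portion | 7500.00 | 50.00 | 37.50 | 375000.00 | 281250.00
triangular portion | 1875.00 | 116.67 | 25.00 | 218750.00 | 46875.00
Σ | 9375.00 |  |  | 593750.00 | 328125.00
x̄ = 593750.00 / 9375.00 = 63.33 mm
ȳ = 328125.00 / 9375.00 = 35.00 mm

x̄ = 63.33 mm, ȳ = 35.00 mm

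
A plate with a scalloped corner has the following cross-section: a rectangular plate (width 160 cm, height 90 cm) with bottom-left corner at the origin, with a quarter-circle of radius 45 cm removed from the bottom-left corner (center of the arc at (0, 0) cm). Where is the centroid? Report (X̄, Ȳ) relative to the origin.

Part | A | x̄ᵢ | ȳᵢ | A·x̄ᵢ | A·ȳᵢ
plate | 14400.00 | 80.00 | 45.00 | 1152000.00 | 648000.00
removed quarter-circle | -1590.43 | 19.10 | 19.10 | -30375.00 | -30375.00
Σ | 12809.57 |  |  | 1121625.00 | 617625.00
X̄ = 1121625.00 / 12809.57 = 87.56 cm
Ȳ = 617625.00 / 12809.57 = 48.22 cm

X̄ = 87.56 cm, Ȳ = 48.22 cm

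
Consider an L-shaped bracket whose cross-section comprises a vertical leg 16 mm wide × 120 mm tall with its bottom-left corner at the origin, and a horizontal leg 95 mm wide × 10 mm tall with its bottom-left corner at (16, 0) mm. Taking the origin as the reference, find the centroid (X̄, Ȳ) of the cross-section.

Part | A | x̄ᵢ | ȳᵢ | A·x̄ᵢ | A·ȳᵢ
vertical leg | 1920.00 | 8.00 | 60.00 | 15360.00 | 115200.00
horizontal leg | 950.00 | 63.50 | 5.00 | 60325.00 | 4750.00
Σ | 2870.00 |  |  | 75685.00 | 119950.00
X̄ = 75685.00 / 2870.00 = 26.37 mm
Ȳ = 119950.00 / 2870.00 = 41.79 mm

X̄ = 26.37 mm, Ȳ = 41.79 mm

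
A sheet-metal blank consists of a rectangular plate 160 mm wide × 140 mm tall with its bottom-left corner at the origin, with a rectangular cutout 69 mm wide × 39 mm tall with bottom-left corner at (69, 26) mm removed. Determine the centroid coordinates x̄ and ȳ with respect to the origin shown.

plate: A = 160 × 140 = 22400.00, centroid at (80.00, 70.00).
hole: A = −(69 × 39) = -2691.00, centroid at (103.50, 45.50).
ΣA = 19709.00 mm², ΣAx̄ = 1513481.50 mm³, ΣAȳ = 1445559.50 mm³.
x̄ = 1513481.50/19709.00 = 76.79 mm; ȳ = 1445559.50/19709.00 = 73.35 mm.

x̄ = 76.79 mm, ȳ = 73.35 mm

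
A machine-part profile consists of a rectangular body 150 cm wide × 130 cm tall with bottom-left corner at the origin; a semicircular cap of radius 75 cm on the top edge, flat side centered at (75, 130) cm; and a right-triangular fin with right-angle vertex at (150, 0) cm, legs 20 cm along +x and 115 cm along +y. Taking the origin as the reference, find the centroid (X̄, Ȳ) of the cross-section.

rectangular body: A = 150 × 130 = 19500.00, centroid at (75.00, 65.00).
semicircular top: A = ½π·75² = 8835.73, centroid at (75.00, 161.83).
triangular fin: A = ½·20·115 = 1150.00, centroid at (156.67, 38.33).
ΣA = 29485.73 cm²
ΣAX̄ = (19500.00)(75.00) + (8835.73)(75.00) + (1150.00)(156.67) = 2305346.37 cm³
ΣAȲ = (19500.00)(65.00) + (8835.73)(161.83) + (1150.00)(38.33) = 2741478.15 cm³
X̄ = 2305346.37 / 29485.73 = 78.19 cm
Ȳ = 2741478.15 / 29485.73 = 92.98 cm

X̄ = 78.19 cm, Ȳ = 92.98 cm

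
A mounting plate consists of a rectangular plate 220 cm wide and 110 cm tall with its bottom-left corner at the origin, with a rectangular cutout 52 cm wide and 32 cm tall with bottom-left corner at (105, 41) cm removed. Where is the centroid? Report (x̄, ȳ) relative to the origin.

plate: A = 220 × 110 = 24200.00, centroid at (110.00, 55.00).
hole: A = −(52 × 32) = -1664.00, centroid at (131.00, 57.00).
ΣA = 22536.00 cm², ΣAx̄ = 2444016.00 cm³, ΣAȳ = 1236152.00 cm³.
x̄ = 2444016.00/22536.00 = 108.45 cm; ȳ = 1236152.00/22536.00 = 54.85 cm.

x̄ = 108.45 cm, ȳ = 54.85 cm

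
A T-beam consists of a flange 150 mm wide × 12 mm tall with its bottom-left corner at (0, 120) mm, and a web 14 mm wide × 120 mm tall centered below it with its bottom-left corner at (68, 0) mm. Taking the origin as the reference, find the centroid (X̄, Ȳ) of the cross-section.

X̄ = 75.00 mm, Ȳ = 94.14 mm

web: A = 14 × 120 = 1680.00, centroid at (75.00, 60.00).
flange: A = 150 × 12 = 1800.00, centroid at (75.00, 126.00).
ΣA = 3480.00 mm², ΣAX̄ = 261000.00 mm³, ΣAȲ = 327600.00 mm³.
X̄ = 261000.00/3480.00 = 75.00 mm; Ȳ = 327600.00/3480.00 = 94.14 mm.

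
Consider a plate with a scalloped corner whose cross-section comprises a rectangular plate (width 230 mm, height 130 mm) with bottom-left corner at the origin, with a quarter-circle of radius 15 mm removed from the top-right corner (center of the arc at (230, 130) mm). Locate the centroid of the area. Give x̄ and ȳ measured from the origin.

x̄ = 114.35 mm, ȳ = 64.65 mm

Part | A | x̄ᵢ | ȳᵢ | A·x̄ᵢ | A·ȳᵢ
plate | 29900.00 | 115.00 | 65.00 | 3438500.00 | 1943500.00
removed quarter-circle | -176.71 | 223.63 | 123.63 | -39519.35 | -21847.90
Σ | 29723.29 |  |  | 3398980.65 | 1921652.10
x̄ = 3398980.65 / 29723.29 = 114.35 mm
ȳ = 1921652.10 / 29723.29 = 64.65 mm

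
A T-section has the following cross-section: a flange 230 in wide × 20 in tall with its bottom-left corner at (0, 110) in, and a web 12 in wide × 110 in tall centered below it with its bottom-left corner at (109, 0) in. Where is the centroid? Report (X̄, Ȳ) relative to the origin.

X̄ = 115.00 in, Ȳ = 105.51 in

web: A = 12 × 110 = 1320.00, centroid at (115.00, 55.00).
flange: A = 230 × 20 = 4600.00, centroid at (115.00, 120.00).
ΣA = 5920.00 in²
ΣAX̄ = (1320.00)(115.00) + (4600.00)(115.00) = 680800.00 in³
ΣAȲ = (1320.00)(55.00) + (4600.00)(120.00) = 624600.00 in³
X̄ = 680800.00 / 5920.00 = 115.00 in
Ȳ = 624600.00 / 5920.00 = 105.51 in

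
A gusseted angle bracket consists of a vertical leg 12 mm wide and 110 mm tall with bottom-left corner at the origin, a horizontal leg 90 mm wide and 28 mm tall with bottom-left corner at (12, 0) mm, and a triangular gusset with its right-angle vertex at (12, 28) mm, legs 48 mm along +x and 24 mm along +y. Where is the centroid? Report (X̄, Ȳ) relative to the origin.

X̄ = 37.97 mm, Ȳ = 29.12 mm

vertical leg: A = 12 × 110 = 1320.00, centroid at (6.00, 55.00).
horizontal leg: A = 90 × 28 = 2520.00, centroid at (57.00, 14.00).
gusset: A = ½·48·24 = 576.00, centroid at (28.00, 36.00).
ΣA = 4416.00 mm², ΣAX̄ = 167688.00 mm³, ΣAȲ = 128616.00 mm³.
X̄ = 167688.00/4416.00 = 37.97 mm; Ȳ = 128616.00/4416.00 = 29.12 mm.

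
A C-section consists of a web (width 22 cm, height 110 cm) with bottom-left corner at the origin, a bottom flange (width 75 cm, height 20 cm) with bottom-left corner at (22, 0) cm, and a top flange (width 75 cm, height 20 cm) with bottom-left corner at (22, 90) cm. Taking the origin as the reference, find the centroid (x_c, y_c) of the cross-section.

web: A = 22 × 110 = 2420.00, centroid at (11.00, 55.00).
bottom flange: A = 75 × 20 = 1500.00, centroid at (59.50, 10.00).
top flange: A = 75 × 20 = 1500.00, centroid at (59.50, 100.00).
ΣA = 5420.00 cm², ΣAx_c = 205120.00 cm³, ΣAy_c = 298100.00 cm³.
x_c = 205120.00/5420.00 = 37.85 cm; y_c = 298100.00/5420.00 = 55.00 cm.

x_c = 37.85 cm, y_c = 55.00 cm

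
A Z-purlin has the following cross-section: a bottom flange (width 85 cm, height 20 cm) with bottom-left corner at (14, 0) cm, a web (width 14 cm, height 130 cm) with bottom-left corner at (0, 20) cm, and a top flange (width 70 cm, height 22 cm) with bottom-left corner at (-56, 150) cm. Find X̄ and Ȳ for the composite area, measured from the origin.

X̄ = 15.11 cm, Ȳ = 82.93 cm

Part | A | x̄ᵢ | ȳᵢ | A·x̄ᵢ | A·ȳᵢ
bottom flange | 1700.00 | 56.50 | 10.00 | 96050.00 | 17000.00
web | 1820.00 | 7.00 | 85.00 | 12740.00 | 154700.00
top flange | 1540.00 | -21.00 | 161.00 | -32340.00 | 247940.00
Σ | 5060.00 |  |  | 76450.00 | 419640.00
X̄ = 76450.00 / 5060.00 = 15.11 cm
Ȳ = 419640.00 / 5060.00 = 82.93 cm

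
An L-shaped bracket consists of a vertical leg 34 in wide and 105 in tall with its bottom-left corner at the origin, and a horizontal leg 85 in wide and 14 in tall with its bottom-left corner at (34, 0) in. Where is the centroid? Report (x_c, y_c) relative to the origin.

vertical leg: A = 34 × 105 = 3570.00, centroid at (17.00, 52.50).
horizontal leg: A = 85 × 14 = 1190.00, centroid at (76.50, 7.00).
ΣA = 4760.00 in², ΣAx_c = 151725.00 in³, ΣAy_c = 195755.00 in³.
x_c = 151725.00/4760.00 = 31.88 in; y_c = 195755.00/4760.00 = 41.12 in.

x_c = 31.88 in, y_c = 41.12 in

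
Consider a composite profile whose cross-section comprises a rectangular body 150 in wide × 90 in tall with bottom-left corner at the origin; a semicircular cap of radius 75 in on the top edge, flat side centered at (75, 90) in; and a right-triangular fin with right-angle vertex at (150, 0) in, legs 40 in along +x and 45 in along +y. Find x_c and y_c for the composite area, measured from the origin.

x_c = 78.42 in, y_c = 73.05 in

rectangular body: A = 150 × 90 = 13500.00, centroid at (75.00, 45.00).
semicircular top: A = ½π·75² = 8835.73, centroid at (75.00, 121.83).
triangular fin: A = ½·40·45 = 900.00, centroid at (163.33, 15.00).
ΣA = 23235.73 in²
ΣAx_c = (13500.00)(75.00) + (8835.73)(75.00) + (900.00)(163.33) = 1822179.70 in³
ΣAy_c = (13500.00)(45.00) + (8835.73)(121.83) + (900.00)(15.00) = 1697465.64 in³
x_c = 1822179.70 / 23235.73 = 78.42 in
y_c = 1697465.64 / 23235.73 = 73.05 in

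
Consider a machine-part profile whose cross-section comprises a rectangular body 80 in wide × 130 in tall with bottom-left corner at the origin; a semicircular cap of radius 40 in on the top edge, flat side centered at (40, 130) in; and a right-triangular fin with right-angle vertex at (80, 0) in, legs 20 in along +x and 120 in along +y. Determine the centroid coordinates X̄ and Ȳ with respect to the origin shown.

rectangular body: A = 80 × 130 = 10400.00, centroid at (40.00, 65.00).
semicircular top: A = ½π·40² = 2513.27, centroid at (40.00, 146.98).
triangular fin: A = ½·20·120 = 1200.00, centroid at (86.67, 40.00).
ΣA = 14113.27 in², ΣAX̄ = 620530.96 in³, ΣAȲ = 1093392.30 in³.
X̄ = 620530.96/14113.27 = 43.97 in; Ȳ = 1093392.30/14113.27 = 77.47 in.

X̄ = 43.97 in, Ȳ = 77.47 in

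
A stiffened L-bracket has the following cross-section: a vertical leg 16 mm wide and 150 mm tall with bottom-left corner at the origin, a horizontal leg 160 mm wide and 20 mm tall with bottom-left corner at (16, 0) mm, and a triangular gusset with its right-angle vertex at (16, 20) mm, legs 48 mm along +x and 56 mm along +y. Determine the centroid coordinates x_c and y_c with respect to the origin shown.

x_c = 53.20 mm, y_c = 38.01 mm

vertical leg: A = 16 × 150 = 2400.00, centroid at (8.00, 75.00).
horizontal leg: A = 160 × 20 = 3200.00, centroid at (96.00, 10.00).
gusset: A = ½·48·56 = 1344.00, centroid at (32.00, 38.67).
ΣA = 6944.00 mm²
ΣAx_c = (2400.00)(8.00) + (3200.00)(96.00) + (1344.00)(32.00) = 369408.00 mm³
ΣAy_c = (2400.00)(75.00) + (3200.00)(10.00) + (1344.00)(38.67) = 263968.00 mm³
x_c = 369408.00 / 6944.00 = 53.20 mm
y_c = 263968.00 / 6944.00 = 38.01 mm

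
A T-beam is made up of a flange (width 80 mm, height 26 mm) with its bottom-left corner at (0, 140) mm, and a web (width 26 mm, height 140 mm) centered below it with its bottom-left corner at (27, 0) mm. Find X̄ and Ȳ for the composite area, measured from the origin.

X̄ = 40.00 mm, Ȳ = 100.18 mm

web: A = 26 × 140 = 3640.00, centroid at (40.00, 70.00).
flange: A = 80 × 26 = 2080.00, centroid at (40.00, 153.00).
ΣA = 5720.00 mm²
ΣAX̄ = (3640.00)(40.00) + (2080.00)(40.00) = 228800.00 mm³
ΣAȲ = (3640.00)(70.00) + (2080.00)(153.00) = 573040.00 mm³
X̄ = 228800.00 / 5720.00 = 40.00 mm
Ȳ = 573040.00 / 5720.00 = 100.18 mm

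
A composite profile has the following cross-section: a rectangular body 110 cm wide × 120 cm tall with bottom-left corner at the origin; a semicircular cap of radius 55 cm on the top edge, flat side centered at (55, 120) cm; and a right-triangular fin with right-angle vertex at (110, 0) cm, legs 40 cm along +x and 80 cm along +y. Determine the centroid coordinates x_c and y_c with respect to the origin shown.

rectangular body: A = 110 × 120 = 13200.00, centroid at (55.00, 60.00).
semicircular top: A = ½π·55² = 4751.66, centroid at (55.00, 143.34).
triangular fin: A = ½·40·80 = 1600.00, centroid at (123.33, 26.67).
ΣA = 19551.66 cm²
ΣAx_c = (13200.00)(55.00) + (4751.66)(55.00) + (1600.00)(123.33) = 1184674.57 cm³
ΣAy_c = (13200.00)(60.00) + (4751.66)(143.34) + (1600.00)(26.67) = 1515782.40 cm³
x_c = 1184674.57 / 19551.66 = 60.59 cm
y_c = 1515782.40 / 19551.66 = 77.53 cm

x_c = 60.59 cm, y_c = 77.53 cm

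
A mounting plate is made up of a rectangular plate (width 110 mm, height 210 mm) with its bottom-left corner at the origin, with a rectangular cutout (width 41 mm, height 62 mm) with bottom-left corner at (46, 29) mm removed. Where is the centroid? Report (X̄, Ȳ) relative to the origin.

plate: A = 110 × 210 = 23100.00, centroid at (55.00, 105.00).
hole: A = −(41 × 62) = -2542.00, centroid at (66.50, 60.00).
ΣA = 20558.00 mm², ΣAX̄ = 1101457.00 mm³, ΣAȲ = 2272980.00 mm³.
X̄ = 1101457.00/20558.00 = 53.58 mm; Ȳ = 2272980.00/20558.00 = 110.56 mm.

X̄ = 53.58 mm, Ȳ = 110.56 mm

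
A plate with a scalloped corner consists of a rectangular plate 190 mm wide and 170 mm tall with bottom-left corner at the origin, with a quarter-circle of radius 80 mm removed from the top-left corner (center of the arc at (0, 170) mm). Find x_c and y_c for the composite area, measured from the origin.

Part | A | x̄ᵢ | ȳᵢ | A·x̄ᵢ | A·ȳᵢ
plate | 32300.00 | 95.00 | 85.00 | 3068500.00 | 2745500.00
removed quarter-circle | -5026.55 | 33.95 | 136.05 | -170666.67 | -683846.54
Σ | 27273.45 |  |  | 2897833.33 | 2061653.46
x_c = 2897833.33 / 27273.45 = 106.25 mm
y_c = 2061653.46 / 27273.45 = 75.59 mm

x_c = 106.25 mm, y_c = 75.59 mm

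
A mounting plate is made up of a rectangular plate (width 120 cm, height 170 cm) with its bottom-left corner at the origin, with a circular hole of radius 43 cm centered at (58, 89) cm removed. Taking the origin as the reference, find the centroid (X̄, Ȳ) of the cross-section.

Part | A | x̄ᵢ | ȳᵢ | A·x̄ᵢ | A·ȳᵢ
plate | 20400.00 | 60.00 | 85.00 | 1224000.00 | 1734000.00
hole | -5808.80 | 58.00 | 89.00 | -336910.68 | -516983.63
Σ | 14591.20 |  |  | 887089.32 | 1217016.37
X̄ = 887089.32 / 14591.20 = 60.80 cm
Ȳ = 1217016.37 / 14591.20 = 83.41 cm

X̄ = 60.80 cm, Ȳ = 83.41 cm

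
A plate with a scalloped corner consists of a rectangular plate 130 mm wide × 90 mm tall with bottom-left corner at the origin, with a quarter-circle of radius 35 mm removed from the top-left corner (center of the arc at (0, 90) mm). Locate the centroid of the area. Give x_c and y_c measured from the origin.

x_c = 69.49 mm, y_c = 42.30 mm

plate: A = 130 × 90 = 11700.00, centroid at (65.00, 45.00).
removed quarter-circle: A = −¼π·35² = -962.11, centroid at (14.85, 75.15).
ΣA = 10737.89 mm²
ΣAx_c = (11700.00)(65.00) + (-962.11)(14.85) = 746208.33 mm³
ΣAy_c = (11700.00)(45.00) + (-962.11)(75.15) = 454201.52 mm³
x_c = 746208.33 / 10737.89 = 69.49 mm
y_c = 454201.52 / 10737.89 = 42.30 mm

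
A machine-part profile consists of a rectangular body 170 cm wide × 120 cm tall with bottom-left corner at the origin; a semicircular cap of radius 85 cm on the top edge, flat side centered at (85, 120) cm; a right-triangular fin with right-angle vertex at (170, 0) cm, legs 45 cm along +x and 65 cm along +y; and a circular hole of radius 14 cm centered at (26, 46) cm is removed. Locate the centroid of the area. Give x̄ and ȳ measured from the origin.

x̄ = 90.60 cm, ȳ = 92.00 cm

rectangular body: A = 170 × 120 = 20400.00, centroid at (85.00, 60.00).
semicircular top: A = ½π·85² = 11349.00, centroid at (85.00, 156.08).
triangular fin: A = ½·45·65 = 1462.50, centroid at (185.00, 21.67).
hole: A = −π·14² = -615.75, centroid at (26.00, 46.00).
ΣA = 32595.75 cm²
ΣAx̄ = (20400.00)(85.00) + (11349.00)(85.00) + (1462.50)(185.00) + (-615.75)(26.00) = 2953218.24 cm³
ΣAȳ = (20400.00)(60.00) + (11349.00)(156.08) + (1462.50)(21.67) + (-615.75)(46.00) = 2998659.98 cm³
x̄ = 2953218.24 / 32595.75 = 90.60 cm
ȳ = 2998659.98 / 32595.75 = 92.00 cm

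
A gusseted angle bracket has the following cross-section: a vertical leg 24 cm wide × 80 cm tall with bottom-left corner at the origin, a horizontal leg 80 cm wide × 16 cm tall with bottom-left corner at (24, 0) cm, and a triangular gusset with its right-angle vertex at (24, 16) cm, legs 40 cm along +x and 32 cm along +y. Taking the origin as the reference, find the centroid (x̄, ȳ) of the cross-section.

x̄ = 33.56 cm, ȳ = 27.11 cm

vertical leg: A = 24 × 80 = 1920.00, centroid at (12.00, 40.00).
horizontal leg: A = 80 × 16 = 1280.00, centroid at (64.00, 8.00).
gusset: A = ½·40·32 = 640.00, centroid at (37.33, 26.67).
ΣA = 3840.00 cm², ΣAx̄ = 128853.33 cm³, ΣAȳ = 104106.67 cm³.
x̄ = 128853.33/3840.00 = 33.56 cm; ȳ = 104106.67/3840.00 = 27.11 cm.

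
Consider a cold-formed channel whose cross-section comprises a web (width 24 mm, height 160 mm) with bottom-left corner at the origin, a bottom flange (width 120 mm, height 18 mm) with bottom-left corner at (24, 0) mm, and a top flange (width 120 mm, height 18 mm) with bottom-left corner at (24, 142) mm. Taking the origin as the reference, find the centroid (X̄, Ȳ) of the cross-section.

X̄ = 50.12 mm, Ȳ = 80.00 mm

web: A = 24 × 160 = 3840.00, centroid at (12.00, 80.00).
bottom flange: A = 120 × 18 = 2160.00, centroid at (84.00, 9.00).
top flange: A = 120 × 18 = 2160.00, centroid at (84.00, 151.00).
ΣA = 8160.00 mm²
ΣAX̄ = (3840.00)(12.00) + (2160.00)(84.00) + (2160.00)(84.00) = 408960.00 mm³
ΣAȲ = (3840.00)(80.00) + (2160.00)(9.00) + (2160.00)(151.00) = 652800.00 mm³
X̄ = 408960.00 / 8160.00 = 50.12 mm
Ȳ = 652800.00 / 8160.00 = 80.00 mm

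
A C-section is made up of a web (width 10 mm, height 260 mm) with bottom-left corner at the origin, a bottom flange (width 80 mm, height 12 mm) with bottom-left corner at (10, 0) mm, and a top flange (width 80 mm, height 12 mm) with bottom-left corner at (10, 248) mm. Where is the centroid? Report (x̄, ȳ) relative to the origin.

x̄ = 24.12 mm, ȳ = 130.00 mm

web: A = 10 × 260 = 2600.00, centroid at (5.00, 130.00).
bottom flange: A = 80 × 12 = 960.00, centroid at (50.00, 6.00).
top flange: A = 80 × 12 = 960.00, centroid at (50.00, 254.00).
ΣA = 4520.00 mm²
ΣAx̄ = (2600.00)(5.00) + (960.00)(50.00) + (960.00)(50.00) = 109000.00 mm³
ΣAȳ = (2600.00)(130.00) + (960.00)(6.00) + (960.00)(254.00) = 587600.00 mm³
x̄ = 109000.00 / 4520.00 = 24.12 mm
ȳ = 587600.00 / 4520.00 = 130.00 mm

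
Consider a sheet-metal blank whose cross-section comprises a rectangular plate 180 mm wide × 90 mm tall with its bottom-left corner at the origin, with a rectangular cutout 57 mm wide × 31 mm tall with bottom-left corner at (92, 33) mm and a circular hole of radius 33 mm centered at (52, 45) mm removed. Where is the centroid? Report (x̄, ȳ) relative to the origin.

x̄ = 96.91 mm, ȳ = 44.44 mm

plate: A = 180 × 90 = 16200.00, centroid at (90.00, 45.00).
hole 1: A = −(57 × 31) = -1767.00, centroid at (120.50, 48.50).
hole 2: A = −π·33² = -3421.19, centroid at (52.00, 45.00).
ΣA = 11011.81 mm², ΣAx̄ = 1067174.39 mm³, ΣAȳ = 489346.75 mm³.
x̄ = 1067174.39/11011.81 = 96.91 mm; ȳ = 489346.75/11011.81 = 44.44 mm.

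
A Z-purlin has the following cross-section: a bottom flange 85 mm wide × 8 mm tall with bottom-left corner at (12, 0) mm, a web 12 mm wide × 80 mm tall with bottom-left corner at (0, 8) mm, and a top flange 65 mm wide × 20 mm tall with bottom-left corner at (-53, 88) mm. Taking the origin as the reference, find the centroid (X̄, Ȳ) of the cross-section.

Part | A | x̄ᵢ | ȳᵢ | A·x̄ᵢ | A·ȳᵢ
bottom flange | 680.00 | 54.50 | 4.00 | 37060.00 | 2720.00
web | 960.00 | 6.00 | 48.00 | 5760.00 | 46080.00
top flange | 1300.00 | -20.50 | 98.00 | -26650.00 | 127400.00
Σ | 2940.00 |  |  | 16170.00 | 176200.00
X̄ = 16170.00 / 2940.00 = 5.50 mm
Ȳ = 176200.00 / 2940.00 = 59.93 mm

X̄ = 5.50 mm, Ȳ = 59.93 mm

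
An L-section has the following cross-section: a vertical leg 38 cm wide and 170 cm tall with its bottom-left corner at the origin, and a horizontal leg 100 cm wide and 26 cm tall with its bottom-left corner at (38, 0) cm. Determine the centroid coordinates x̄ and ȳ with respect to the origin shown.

x̄ = 38.80 cm, ȳ = 64.34 cm

Part | A | x̄ᵢ | ȳᵢ | A·x̄ᵢ | A·ȳᵢ
vertical leg | 6460.00 | 19.00 | 85.00 | 122740.00 | 549100.00
horizontal leg | 2600.00 | 88.00 | 13.00 | 228800.00 | 33800.00
Σ | 9060.00 |  |  | 351540.00 | 582900.00
x̄ = 351540.00 / 9060.00 = 38.80 cm
ȳ = 582900.00 / 9060.00 = 64.34 cm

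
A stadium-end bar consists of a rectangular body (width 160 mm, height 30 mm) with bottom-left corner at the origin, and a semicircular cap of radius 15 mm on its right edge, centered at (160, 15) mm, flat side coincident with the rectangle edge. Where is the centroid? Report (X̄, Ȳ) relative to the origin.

Part | A | x̄ᵢ | ȳᵢ | A·x̄ᵢ | A·ȳᵢ
rectangular body | 4800.00 | 80.00 | 15.00 | 384000.00 | 72000.00
semicircular end | 353.43 | 166.37 | 15.00 | 58798.67 | 5301.44
Σ | 5153.43 |  |  | 442798.67 | 77301.44
X̄ = 442798.67 / 5153.43 = 85.92 mm
Ȳ = 77301.44 / 5153.43 = 15.00 mm

X̄ = 85.92 mm, Ȳ = 15.00 mm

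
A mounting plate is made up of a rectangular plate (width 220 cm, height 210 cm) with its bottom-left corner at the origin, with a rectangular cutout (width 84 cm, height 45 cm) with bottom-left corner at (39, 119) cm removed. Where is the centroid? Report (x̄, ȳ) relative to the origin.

x̄ = 112.58 cm, ȳ = 101.75 cm

plate: A = 220 × 210 = 46200.00, centroid at (110.00, 105.00).
hole: A = −(84 × 45) = -3780.00, centroid at (81.00, 141.50).
ΣA = 42420.00 cm²
ΣAx̄ = (46200.00)(110.00) + (-3780.00)(81.00) = 4775820.00 cm³
ΣAȳ = (46200.00)(105.00) + (-3780.00)(141.50) = 4316130.00 cm³
x̄ = 4775820.00 / 42420.00 = 112.58 cm
ȳ = 4316130.00 / 42420.00 = 101.75 cm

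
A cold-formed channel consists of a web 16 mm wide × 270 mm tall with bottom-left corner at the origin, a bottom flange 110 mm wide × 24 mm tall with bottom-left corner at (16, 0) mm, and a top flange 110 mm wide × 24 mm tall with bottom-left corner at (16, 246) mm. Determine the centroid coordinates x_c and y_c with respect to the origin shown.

Part | A | x̄ᵢ | ȳᵢ | A·x̄ᵢ | A·ȳᵢ
web | 4320.00 | 8.00 | 135.00 | 34560.00 | 583200.00
bottom flange | 2640.00 | 71.00 | 12.00 | 187440.00 | 31680.00
top flange | 2640.00 | 71.00 | 258.00 | 187440.00 | 681120.00
Σ | 9600.00 |  |  | 409440.00 | 1296000.00
x_c = 409440.00 / 9600.00 = 42.65 mm
y_c = 1296000.00 / 9600.00 = 135.00 mm

x_c = 42.65 mm, y_c = 135.00 mm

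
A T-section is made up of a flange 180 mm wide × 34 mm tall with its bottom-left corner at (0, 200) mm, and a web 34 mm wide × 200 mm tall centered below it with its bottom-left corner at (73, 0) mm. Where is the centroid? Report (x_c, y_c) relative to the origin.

x_c = 90.00 mm, y_c = 155.42 mm

web: A = 34 × 200 = 6800.00, centroid at (90.00, 100.00).
flange: A = 180 × 34 = 6120.00, centroid at (90.00, 217.00).
ΣA = 12920.00 mm²
ΣAx_c = (6800.00)(90.00) + (6120.00)(90.00) = 1162800.00 mm³
ΣAy_c = (6800.00)(100.00) + (6120.00)(217.00) = 2008040.00 mm³
x_c = 1162800.00 / 12920.00 = 90.00 mm
y_c = 2008040.00 / 12920.00 = 155.42 mm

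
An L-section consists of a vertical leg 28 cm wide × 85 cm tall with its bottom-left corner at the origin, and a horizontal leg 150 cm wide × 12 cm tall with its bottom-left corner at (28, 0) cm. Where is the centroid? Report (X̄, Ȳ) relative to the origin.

X̄ = 52.33 cm, Ȳ = 26.78 cm

vertical leg: A = 28 × 85 = 2380.00, centroid at (14.00, 42.50).
horizontal leg: A = 150 × 12 = 1800.00, centroid at (103.00, 6.00).
ΣA = 4180.00 cm²
ΣAX̄ = (2380.00)(14.00) + (1800.00)(103.00) = 218720.00 cm³
ΣAȲ = (2380.00)(42.50) + (1800.00)(6.00) = 111950.00 cm³
X̄ = 218720.00 / 4180.00 = 52.33 cm
Ȳ = 111950.00 / 4180.00 = 26.78 cm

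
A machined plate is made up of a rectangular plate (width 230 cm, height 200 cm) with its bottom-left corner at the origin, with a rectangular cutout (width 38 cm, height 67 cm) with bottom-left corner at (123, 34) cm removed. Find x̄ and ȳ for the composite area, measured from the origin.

plate: A = 230 × 200 = 46000.00, centroid at (115.00, 100.00).
hole: A = −(38 × 67) = -2546.00, centroid at (142.00, 67.50).
ΣA = 43454.00 cm²
ΣAx̄ = (46000.00)(115.00) + (-2546.00)(142.00) = 4928468.00 cm³
ΣAȳ = (46000.00)(100.00) + (-2546.00)(67.50) = 4428145.00 cm³
x̄ = 4928468.00 / 43454.00 = 113.42 cm
ȳ = 4428145.00 / 43454.00 = 101.90 cm

x̄ = 113.42 cm, ȳ = 101.90 cm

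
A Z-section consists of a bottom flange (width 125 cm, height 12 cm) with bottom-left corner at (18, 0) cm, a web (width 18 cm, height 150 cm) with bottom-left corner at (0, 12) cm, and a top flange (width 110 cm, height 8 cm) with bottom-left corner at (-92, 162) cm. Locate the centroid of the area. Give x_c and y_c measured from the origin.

Part | A | x̄ᵢ | ȳᵢ | A·x̄ᵢ | A·ȳᵢ
bottom flange | 1500.00 | 80.50 | 6.00 | 120750.00 | 9000.00
web | 2700.00 | 9.00 | 87.00 | 24300.00 | 234900.00
top flange | 880.00 | -37.00 | 166.00 | -32560.00 | 146080.00
Σ | 5080.00 |  |  | 112490.00 | 389980.00
x_c = 112490.00 / 5080.00 = 22.14 cm
y_c = 389980.00 / 5080.00 = 76.77 cm

x_c = 22.14 cm, y_c = 76.77 cm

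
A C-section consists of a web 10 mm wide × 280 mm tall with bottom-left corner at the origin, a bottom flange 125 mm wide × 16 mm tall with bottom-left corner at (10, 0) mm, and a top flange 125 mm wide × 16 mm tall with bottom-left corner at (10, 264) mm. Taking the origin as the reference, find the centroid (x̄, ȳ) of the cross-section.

x̄ = 44.71 mm, ȳ = 140.00 mm

web: A = 10 × 280 = 2800.00, centroid at (5.00, 140.00).
bottom flange: A = 125 × 16 = 2000.00, centroid at (72.50, 8.00).
top flange: A = 125 × 16 = 2000.00, centroid at (72.50, 272.00).
ΣA = 6800.00 mm², ΣAx̄ = 304000.00 mm³, ΣAȳ = 952000.00 mm³.
x̄ = 304000.00/6800.00 = 44.71 mm; ȳ = 952000.00/6800.00 = 140.00 mm.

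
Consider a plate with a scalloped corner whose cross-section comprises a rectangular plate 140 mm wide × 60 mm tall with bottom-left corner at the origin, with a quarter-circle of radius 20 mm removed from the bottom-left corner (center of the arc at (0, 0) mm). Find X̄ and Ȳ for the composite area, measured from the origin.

plate: A = 140 × 60 = 8400.00, centroid at (70.00, 30.00).
removed quarter-circle: A = −¼π·20² = -314.16, centroid at (8.49, 8.49).
ΣA = 8085.84 mm², ΣAX̄ = 585333.33 mm³, ΣAȲ = 249333.33 mm³.
X̄ = 585333.33/8085.84 = 72.39 mm; Ȳ = 249333.33/8085.84 = 30.84 mm.

X̄ = 72.39 mm, Ȳ = 30.84 mm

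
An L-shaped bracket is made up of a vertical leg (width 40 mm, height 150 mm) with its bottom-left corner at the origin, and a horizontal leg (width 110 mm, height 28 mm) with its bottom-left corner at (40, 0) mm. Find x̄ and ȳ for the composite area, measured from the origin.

Part | A | x̄ᵢ | ȳᵢ | A·x̄ᵢ | A·ȳᵢ
vertical leg | 6000.00 | 20.00 | 75.00 | 120000.00 | 450000.00
horizontal leg | 3080.00 | 95.00 | 14.00 | 292600.00 | 43120.00
Σ | 9080.00 |  |  | 412600.00 | 493120.00
x̄ = 412600.00 / 9080.00 = 45.44 mm
ȳ = 493120.00 / 9080.00 = 54.31 mm

x̄ = 45.44 mm, ȳ = 54.31 mm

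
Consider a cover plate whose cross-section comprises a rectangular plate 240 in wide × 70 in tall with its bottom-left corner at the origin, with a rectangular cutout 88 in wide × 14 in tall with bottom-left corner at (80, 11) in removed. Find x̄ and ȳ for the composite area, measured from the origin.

plate: A = 240 × 70 = 16800.00, centroid at (120.00, 35.00).
hole: A = −(88 × 14) = -1232.00, centroid at (124.00, 18.00).
ΣA = 15568.00 in², ΣAx̄ = 1863232.00 in³, ΣAȳ = 565824.00 in³.
x̄ = 1863232.00/15568.00 = 119.68 in; ȳ = 565824.00/15568.00 = 36.35 in.

x̄ = 119.68 in, ȳ = 36.35 in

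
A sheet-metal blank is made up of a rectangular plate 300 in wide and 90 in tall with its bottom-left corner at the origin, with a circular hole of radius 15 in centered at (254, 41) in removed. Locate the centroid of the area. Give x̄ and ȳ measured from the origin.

x̄ = 147.20 in, ȳ = 45.11 in

plate: A = 300 × 90 = 27000.00, centroid at (150.00, 45.00).
hole: A = −π·15² = -706.86, centroid at (254.00, 41.00).
ΣA = 26293.14 in²
ΣAx̄ = (27000.00)(150.00) + (-706.86)(254.00) = 3870457.98 in³
ΣAȳ = (27000.00)(45.00) + (-706.86)(41.00) = 1186018.81 in³
x̄ = 3870457.98 / 26293.14 = 147.20 in
ȳ = 1186018.81 / 26293.14 = 45.11 in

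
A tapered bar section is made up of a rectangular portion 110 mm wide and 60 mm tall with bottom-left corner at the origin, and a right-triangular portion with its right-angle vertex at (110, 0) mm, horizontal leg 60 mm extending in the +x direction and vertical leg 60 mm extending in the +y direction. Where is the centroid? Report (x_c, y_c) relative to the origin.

rectangular portion: A = 110 × 60 = 6600.00, centroid at (55.00, 30.00).
triangular portion: A = ½·60·60 = 1800.00, centroid at (130.00, 20.00).
ΣA = 8400.00 mm², ΣAx_c = 597000.00 mm³, ΣAy_c = 234000.00 mm³.
x_c = 597000.00/8400.00 = 71.07 mm; y_c = 234000.00/8400.00 = 27.86 mm.

x_c = 71.07 mm, y_c = 27.86 mm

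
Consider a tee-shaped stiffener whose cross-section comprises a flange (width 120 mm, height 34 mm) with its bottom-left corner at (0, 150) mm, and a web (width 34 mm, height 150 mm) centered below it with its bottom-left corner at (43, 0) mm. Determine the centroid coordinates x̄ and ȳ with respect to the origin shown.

x̄ = 60.00 mm, ȳ = 115.89 mm

web: A = 34 × 150 = 5100.00, centroid at (60.00, 75.00).
flange: A = 120 × 34 = 4080.00, centroid at (60.00, 167.00).
ΣA = 9180.00 mm²
ΣAx̄ = (5100.00)(60.00) + (4080.00)(60.00) = 550800.00 mm³
ΣAȳ = (5100.00)(75.00) + (4080.00)(167.00) = 1063860.00 mm³
x̄ = 550800.00 / 9180.00 = 60.00 mm
ȳ = 1063860.00 / 9180.00 = 115.89 mm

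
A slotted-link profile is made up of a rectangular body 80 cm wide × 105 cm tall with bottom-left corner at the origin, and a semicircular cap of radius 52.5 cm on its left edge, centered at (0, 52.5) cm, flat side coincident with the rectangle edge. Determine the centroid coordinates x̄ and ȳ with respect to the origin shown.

x̄ = 18.82 cm, ȳ = 52.50 cm

Part | A | x̄ᵢ | ȳᵢ | A·x̄ᵢ | A·ȳᵢ
rectangular body | 8400.00 | 40.00 | 52.50 | 336000.00 | 441000.00
semicircular end | 4329.51 | -22.28 | 52.50 | -96468.75 | 227299.14
Σ | 12729.51 |  |  | 239531.25 | 668299.14
x̄ = 239531.25 / 12729.51 = 18.82 cm
ȳ = 668299.14 / 12729.51 = 52.50 cm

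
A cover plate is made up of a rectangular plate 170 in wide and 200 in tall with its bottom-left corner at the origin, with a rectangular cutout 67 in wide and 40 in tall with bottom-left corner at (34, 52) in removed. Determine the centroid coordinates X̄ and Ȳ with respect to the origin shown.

Part | A | x̄ᵢ | ȳᵢ | A·x̄ᵢ | A·ȳᵢ
plate | 34000.00 | 85.00 | 100.00 | 2890000.00 | 3400000.00
hole | -2680.00 | 67.50 | 72.00 | -180900.00 | -192960.00
Σ | 31320.00 |  |  | 2709100.00 | 3207040.00
X̄ = 2709100.00 / 31320.00 = 86.50 in
Ȳ = 3207040.00 / 31320.00 = 102.40 in

X̄ = 86.50 in, Ȳ = 102.40 in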